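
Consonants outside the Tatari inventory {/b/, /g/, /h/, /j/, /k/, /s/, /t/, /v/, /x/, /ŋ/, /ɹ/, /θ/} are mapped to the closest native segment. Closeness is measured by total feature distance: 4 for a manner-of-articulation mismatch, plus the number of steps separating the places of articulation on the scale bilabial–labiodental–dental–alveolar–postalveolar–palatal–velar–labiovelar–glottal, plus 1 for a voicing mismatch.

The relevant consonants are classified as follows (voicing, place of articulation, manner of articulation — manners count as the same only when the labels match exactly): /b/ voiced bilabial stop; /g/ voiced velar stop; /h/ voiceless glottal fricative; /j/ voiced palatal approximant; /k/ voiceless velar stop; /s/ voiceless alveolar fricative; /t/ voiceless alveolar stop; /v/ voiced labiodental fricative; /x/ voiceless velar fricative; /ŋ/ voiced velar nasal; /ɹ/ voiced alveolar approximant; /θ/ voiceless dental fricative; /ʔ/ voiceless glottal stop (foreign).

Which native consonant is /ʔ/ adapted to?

k

/k/ is closest: same manner (stop), place distance 2 (glottal→velar), same voicing; total 2. Next closest is /g/ at distance 3.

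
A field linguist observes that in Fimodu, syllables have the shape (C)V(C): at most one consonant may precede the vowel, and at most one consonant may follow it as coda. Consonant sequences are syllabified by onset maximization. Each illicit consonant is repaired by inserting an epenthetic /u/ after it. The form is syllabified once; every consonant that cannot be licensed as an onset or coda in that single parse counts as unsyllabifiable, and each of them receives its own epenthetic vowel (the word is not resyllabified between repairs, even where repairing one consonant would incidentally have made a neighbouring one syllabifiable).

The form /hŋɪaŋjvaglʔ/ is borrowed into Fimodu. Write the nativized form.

huŋɪaŋjuvagluʔu

Syllabifying with onset maximization leaves /h/, /j/, /l/, /ʔ/ stranded (at most one coda consonant is licensed; onsets are limited to one consonant).
Epenthesis after each stranded consonant: /h/ → /hu/, /j/ → /ju/, /l/ → /lu/, /ʔ/ → /ʔu/.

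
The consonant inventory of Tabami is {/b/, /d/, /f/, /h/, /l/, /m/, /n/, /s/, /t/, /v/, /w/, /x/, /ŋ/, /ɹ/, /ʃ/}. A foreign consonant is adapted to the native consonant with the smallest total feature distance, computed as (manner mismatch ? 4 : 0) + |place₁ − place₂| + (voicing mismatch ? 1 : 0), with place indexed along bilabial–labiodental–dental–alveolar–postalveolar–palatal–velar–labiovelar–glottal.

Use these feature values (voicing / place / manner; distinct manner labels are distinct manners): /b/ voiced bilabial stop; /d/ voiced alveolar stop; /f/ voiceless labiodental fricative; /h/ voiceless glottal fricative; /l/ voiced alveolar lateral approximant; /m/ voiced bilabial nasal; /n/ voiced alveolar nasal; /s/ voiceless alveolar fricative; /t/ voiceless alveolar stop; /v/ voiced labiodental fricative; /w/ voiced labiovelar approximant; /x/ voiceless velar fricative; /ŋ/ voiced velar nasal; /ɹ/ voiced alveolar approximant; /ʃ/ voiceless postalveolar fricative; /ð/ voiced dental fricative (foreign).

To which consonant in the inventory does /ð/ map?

/v/ is closest: same manner (fricative), place distance 1 (dental→labiodental), same voicing; total 1. Next closest is /f/ at distance 2.

v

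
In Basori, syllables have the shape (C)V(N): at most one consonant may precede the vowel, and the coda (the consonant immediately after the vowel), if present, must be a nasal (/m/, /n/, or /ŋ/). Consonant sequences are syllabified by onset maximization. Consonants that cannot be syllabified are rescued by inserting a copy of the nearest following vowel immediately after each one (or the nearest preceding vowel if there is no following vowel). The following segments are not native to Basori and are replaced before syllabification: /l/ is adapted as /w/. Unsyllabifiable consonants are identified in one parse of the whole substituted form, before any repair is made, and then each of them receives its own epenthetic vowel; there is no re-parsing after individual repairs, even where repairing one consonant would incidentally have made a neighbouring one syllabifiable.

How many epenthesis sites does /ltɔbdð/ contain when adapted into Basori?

4

After substitution the input is /wtɔbdð/.
The unsyllabifiable consonants are /w/, /b/, /d/, /ð/; each receives one epenthetic vowel.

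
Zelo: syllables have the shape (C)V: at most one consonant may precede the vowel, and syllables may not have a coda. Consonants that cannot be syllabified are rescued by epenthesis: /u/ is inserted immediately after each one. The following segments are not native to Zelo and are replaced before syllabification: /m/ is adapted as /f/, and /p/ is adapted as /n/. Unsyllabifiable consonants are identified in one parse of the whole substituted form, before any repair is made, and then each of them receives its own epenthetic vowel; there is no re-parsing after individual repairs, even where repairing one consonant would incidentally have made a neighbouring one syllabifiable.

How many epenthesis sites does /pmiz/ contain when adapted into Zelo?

After substitution the input is /nfiz/.
The unsyllabifiable consonants are /n/, /z/; each receives one epenthetic vowel.

2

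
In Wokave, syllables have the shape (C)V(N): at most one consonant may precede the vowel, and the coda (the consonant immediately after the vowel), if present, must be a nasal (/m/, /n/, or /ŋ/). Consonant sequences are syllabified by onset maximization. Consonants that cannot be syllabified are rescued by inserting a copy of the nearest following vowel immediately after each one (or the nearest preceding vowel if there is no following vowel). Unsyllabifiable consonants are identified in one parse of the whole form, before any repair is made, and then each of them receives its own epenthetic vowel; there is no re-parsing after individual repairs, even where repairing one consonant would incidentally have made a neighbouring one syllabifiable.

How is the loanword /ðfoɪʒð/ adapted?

The consonants /ð/, /ʒ/, /ð/ cannot be parsed into a legal (C)V(N) syllable (only a nasal (/m/, /n/, or /ŋ/) is licensed in coda position; onsets are limited to one consonant).
Inserting the epenthetic vowel yields /ð/ → /ðo/, /ʒ/ → /ʒɪ/, /ð/ → /ðɪ/.

ðofoɪʒɪðɪ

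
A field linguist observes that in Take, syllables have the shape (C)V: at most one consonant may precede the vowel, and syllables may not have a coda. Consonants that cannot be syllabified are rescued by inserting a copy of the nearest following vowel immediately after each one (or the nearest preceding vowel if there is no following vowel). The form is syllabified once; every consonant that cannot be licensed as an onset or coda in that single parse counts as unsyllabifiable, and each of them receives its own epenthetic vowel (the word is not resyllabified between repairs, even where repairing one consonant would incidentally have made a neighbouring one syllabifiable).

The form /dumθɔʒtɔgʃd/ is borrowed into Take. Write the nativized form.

Syllabifying with onset maximization leaves /m/, /ʒ/, /g/, /ʃ/, /d/ stranded (no codas are permitted; onsets are limited to one consonant).
Epenthesis after each stranded consonant: /m/ → /mɔ/, /ʒ/ → /ʒɔ/, /g/ → /gɔ/, /ʃ/ → /ʃɔ/, /d/ → /dɔ/.

dumɔθɔʒɔtɔgɔʃɔdɔ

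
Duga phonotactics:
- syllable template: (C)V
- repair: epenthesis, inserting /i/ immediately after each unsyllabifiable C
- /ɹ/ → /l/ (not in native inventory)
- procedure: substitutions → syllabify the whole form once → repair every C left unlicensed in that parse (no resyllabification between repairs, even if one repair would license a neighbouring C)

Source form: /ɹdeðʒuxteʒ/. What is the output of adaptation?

lideðiʒuxiteʒi

Substitution: /ɹ/ → /l/, giving /ldeðʒuxteʒ/.
Under (C)V, the unsyllabifiable consonants are /l/, /ð/, /x/, /ʒ/ (no codas are permitted; onsets are limited to one consonant).
Inserting the epenthetic vowel yields /l/ → /li/, /ð/ → /ði/, /x/ → /xi/, /ʒ/ → /ʒi/.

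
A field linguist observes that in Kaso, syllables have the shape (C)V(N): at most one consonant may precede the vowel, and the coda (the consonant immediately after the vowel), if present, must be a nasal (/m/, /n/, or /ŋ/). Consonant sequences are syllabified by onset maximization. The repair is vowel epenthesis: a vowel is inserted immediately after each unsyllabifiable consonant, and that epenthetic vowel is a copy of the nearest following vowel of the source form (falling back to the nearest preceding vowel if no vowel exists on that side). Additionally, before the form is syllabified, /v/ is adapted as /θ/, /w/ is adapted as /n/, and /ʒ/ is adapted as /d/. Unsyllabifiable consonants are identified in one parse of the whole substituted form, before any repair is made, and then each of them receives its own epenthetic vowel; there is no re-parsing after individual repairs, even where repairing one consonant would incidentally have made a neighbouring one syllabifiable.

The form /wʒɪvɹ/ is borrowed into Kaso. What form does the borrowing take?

nɪdɪθɪɹɪ

Substitution: /w/ → /n/, /ʒ/ → /d/, /v/ → /θ/, giving /ndɪθɹ/.
Syllabifying with onset maximization leaves /n/, /θ/, /ɹ/ stranded (only a nasal (/m/, /n/, or /ŋ/) is licensed in coda position; onsets are limited to one consonant).
Inserting the epenthetic vowel yields /n/ → /nɪ/, /θ/ → /θɪ/, /ɹ/ → /ɹɪ/.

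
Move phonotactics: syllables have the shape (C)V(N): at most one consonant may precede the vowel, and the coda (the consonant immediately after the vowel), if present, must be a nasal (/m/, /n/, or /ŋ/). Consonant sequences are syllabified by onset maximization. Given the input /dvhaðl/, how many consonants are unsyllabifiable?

Under (C)V(N), the unsyllabifiable consonants are /d/, /v/, /ð/, /l/ (only a nasal (/m/, /n/, or /ŋ/) is licensed in coda position; onsets are limited to one consonant).

4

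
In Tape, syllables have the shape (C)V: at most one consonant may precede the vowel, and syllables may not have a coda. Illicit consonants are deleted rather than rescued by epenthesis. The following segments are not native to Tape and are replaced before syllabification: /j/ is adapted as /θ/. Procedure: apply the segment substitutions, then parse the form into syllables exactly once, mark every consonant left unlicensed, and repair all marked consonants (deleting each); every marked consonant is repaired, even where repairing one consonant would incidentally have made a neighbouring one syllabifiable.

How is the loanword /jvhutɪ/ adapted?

Substitution: /j/ → /θ/, giving /θvhutɪ/.
Under (C)V, the unsyllabifiable consonants are /θ/, /v/ (no codas are permitted; onsets are limited to one consonant).
Each unlicensed consonant is deleted: /θ/, /v/.

hutɪ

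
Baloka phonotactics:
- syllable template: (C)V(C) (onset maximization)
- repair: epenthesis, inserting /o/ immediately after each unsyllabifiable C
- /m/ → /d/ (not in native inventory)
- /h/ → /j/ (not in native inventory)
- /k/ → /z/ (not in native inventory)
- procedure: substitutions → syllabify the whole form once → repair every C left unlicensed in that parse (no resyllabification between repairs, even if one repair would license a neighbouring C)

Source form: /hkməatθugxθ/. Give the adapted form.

jozodəatθugxoθo

Substitution: /h/ → /j/, /k/ → /z/, /m/ → /d/, giving /jzdəatθugxθ/.
Under (C)V(C), the unsyllabifiable consonants are /j/, /z/, /x/, /θ/ (at most one coda consonant is licensed; onsets are limited to one consonant).
Epenthesis after each stranded consonant: /j/ → /jo/, /z/ → /zo/, /x/ → /xo/, /θ/ → /θo/.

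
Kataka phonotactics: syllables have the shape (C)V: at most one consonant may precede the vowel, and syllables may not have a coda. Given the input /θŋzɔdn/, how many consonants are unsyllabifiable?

Under (C)V, the unsyllabifiable consonants are /θ/, /ŋ/, /d/, /n/ (no codas are permitted; onsets are limited to one consonant).

4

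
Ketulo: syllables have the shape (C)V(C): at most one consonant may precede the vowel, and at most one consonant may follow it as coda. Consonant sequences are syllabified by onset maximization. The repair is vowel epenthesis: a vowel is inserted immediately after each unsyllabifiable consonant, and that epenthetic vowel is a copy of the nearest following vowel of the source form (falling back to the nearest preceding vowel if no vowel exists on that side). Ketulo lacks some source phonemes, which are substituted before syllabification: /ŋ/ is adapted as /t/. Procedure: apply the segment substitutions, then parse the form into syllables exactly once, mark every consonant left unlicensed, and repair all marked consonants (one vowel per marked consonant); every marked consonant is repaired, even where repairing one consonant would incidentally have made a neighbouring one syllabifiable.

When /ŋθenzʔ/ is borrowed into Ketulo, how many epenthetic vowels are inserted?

After substitution the input is /tθenzʔ/.
The unsyllabifiable consonants are /t/, /z/, /ʔ/; each receives one epenthetic vowel.

3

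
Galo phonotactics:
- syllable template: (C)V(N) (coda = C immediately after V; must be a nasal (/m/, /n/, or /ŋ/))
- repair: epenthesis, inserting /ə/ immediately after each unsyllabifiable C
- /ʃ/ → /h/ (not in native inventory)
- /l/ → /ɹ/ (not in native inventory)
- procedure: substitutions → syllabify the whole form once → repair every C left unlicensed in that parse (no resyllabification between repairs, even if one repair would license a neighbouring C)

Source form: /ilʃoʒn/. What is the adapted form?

iɹəhoʒənə

Substitution: /l/ → /ɹ/, /ʃ/ → /h/, giving /iɹhoʒn/.
Under (C)V(N), the unsyllabifiable consonants are /ɹ/, /ʒ/, /n/ (only a nasal (/m/, /n/, or /ŋ/) is licensed in coda position; onsets are limited to one consonant).
Epenthesis after each stranded consonant: /ɹ/ → /ɹə/, /ʒ/ → /ʒə/, /n/ → /nə/.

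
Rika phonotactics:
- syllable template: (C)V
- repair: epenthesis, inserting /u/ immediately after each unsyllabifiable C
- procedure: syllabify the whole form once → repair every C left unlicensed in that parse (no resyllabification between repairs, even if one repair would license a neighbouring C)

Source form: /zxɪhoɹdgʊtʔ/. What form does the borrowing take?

zuxɪhoɹudugʊtuʔu

Under (C)V, the unsyllabifiable consonants are /z/, /ɹ/, /d/, /t/, /ʔ/ (no codas are permitted; onsets are limited to one consonant).
Inserting the epenthetic vowel yields /z/ → /zu/, /ɹ/ → /ɹu/, /d/ → /du/, /t/ → /tu/, /ʔ/ → /ʔu/.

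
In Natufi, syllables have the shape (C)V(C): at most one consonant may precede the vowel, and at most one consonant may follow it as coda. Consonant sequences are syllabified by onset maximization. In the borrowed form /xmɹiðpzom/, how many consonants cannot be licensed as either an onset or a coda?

3

Syllabifying with onset maximization leaves /x/, /m/, /p/ stranded (at most one coda consonant is licensed; onsets are limited to one consonant).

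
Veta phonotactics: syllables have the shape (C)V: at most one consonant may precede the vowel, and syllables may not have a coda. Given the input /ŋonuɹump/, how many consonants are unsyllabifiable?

Under (C)V, the unsyllabifiable consonants are /m/, /p/ (no codas are permitted; onsets are limited to one consonant).

2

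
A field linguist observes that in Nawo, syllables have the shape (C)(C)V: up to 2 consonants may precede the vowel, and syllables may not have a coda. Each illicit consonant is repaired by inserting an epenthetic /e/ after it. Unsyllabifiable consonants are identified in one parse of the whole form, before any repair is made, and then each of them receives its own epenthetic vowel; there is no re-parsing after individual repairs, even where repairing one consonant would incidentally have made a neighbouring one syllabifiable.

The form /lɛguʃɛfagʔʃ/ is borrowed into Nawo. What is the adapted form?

lɛguʃɛfageʔeʃe

The consonants /g/, /ʔ/, /ʃ/ cannot be parsed into a legal (C)(C)V syllable (no codas are permitted; onsets may contain at most 2 consonants).
Each unlicensed consonant becomes the onset of a new syllable: /g/ → /ge/, /ʔ/ → /ʔe/, /ʃ/ → /ʃe/.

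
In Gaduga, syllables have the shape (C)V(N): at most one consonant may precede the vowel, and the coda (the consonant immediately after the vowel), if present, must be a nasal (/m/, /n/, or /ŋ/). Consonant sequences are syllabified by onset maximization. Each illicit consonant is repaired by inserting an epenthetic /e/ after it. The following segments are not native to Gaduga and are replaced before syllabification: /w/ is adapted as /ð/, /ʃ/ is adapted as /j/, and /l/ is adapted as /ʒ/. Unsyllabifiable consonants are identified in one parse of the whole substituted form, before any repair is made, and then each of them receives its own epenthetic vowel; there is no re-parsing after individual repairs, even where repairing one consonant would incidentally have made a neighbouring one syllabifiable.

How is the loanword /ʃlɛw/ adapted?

jeʒɛðe

Substitution: /ʃ/ → /j/, /l/ → /ʒ/, /w/ → /ð/, giving /jʒɛð/.
Under (C)V(N), the unsyllabifiable consonants are /j/, /ð/ (only a nasal (/m/, /n/, or /ŋ/) is licensed in coda position; onsets are limited to one consonant).
Inserting the epenthetic vowel yields /j/ → /je/, /ð/ → /ðe/.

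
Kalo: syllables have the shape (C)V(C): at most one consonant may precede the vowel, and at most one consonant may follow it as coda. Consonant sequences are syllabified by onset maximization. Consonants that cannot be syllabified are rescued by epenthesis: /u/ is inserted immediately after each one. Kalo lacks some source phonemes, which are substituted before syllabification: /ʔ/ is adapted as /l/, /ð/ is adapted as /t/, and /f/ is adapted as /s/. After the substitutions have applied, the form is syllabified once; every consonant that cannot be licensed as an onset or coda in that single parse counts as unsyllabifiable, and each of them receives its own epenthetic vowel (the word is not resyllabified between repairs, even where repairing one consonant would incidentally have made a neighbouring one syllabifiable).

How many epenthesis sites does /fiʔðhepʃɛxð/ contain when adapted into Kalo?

After substitution the input is /silthepʃɛxt/.
The unsyllabifiable consonants are /t/, /t/; each receives one epenthetic vowel.

2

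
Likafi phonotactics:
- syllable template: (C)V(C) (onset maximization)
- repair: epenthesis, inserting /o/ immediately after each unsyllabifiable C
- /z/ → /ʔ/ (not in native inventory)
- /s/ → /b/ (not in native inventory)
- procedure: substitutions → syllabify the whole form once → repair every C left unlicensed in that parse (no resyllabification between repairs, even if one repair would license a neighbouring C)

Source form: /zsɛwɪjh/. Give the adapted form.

Substitution: /z/ → /ʔ/, /s/ → /b/, giving /ʔbɛwɪjh/.
Under (C)V(C), the unsyllabifiable consonants are /ʔ/, /h/ (at most one coda consonant is licensed; onsets are limited to one consonant).
Epenthesis after each stranded consonant: /ʔ/ → /ʔo/, /h/ → /ho/.

ʔobɛwɪjho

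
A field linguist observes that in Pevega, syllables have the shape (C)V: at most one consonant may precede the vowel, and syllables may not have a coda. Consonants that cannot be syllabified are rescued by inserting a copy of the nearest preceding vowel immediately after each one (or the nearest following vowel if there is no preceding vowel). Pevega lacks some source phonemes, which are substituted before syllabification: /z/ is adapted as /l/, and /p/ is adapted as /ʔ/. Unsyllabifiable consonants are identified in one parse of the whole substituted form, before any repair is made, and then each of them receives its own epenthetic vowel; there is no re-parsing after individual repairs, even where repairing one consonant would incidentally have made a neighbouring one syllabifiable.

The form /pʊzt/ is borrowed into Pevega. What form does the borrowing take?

ʔʊlʊtʊ

Substitution: /p/ → /ʔ/, /z/ → /l/, giving /ʔʊlt/.
Under (C)V, the unsyllabifiable consonants are /l/, /t/ (no codas are permitted; onsets are limited to one consonant).
Each unlicensed consonant becomes the onset of a new syllable: /l/ → /lʊ/, /t/ → /tʊ/.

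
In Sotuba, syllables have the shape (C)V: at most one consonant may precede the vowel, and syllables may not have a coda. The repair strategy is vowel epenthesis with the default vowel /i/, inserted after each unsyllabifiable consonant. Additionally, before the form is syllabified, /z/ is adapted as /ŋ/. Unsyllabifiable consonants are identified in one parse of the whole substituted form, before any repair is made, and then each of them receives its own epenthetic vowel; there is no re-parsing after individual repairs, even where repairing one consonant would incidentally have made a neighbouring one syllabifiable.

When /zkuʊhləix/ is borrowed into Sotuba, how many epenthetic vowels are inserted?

After substitution the input is /ŋkuʊhləix/.
The unsyllabifiable consonants are /ŋ/, /h/, /x/; each receives one epenthetic vowel.

3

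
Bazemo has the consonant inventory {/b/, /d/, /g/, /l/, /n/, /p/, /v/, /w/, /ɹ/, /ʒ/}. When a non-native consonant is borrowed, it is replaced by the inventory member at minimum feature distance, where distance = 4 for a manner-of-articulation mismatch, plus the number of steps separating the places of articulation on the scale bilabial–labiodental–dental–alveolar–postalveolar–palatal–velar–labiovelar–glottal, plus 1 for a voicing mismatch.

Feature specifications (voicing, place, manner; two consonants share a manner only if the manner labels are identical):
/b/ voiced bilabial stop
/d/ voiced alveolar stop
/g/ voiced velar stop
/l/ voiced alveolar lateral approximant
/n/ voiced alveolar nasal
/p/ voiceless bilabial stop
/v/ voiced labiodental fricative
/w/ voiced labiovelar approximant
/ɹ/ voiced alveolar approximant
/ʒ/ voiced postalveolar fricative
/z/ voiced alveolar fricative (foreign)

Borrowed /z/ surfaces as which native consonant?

/ʒ/ is closest: same manner (fricative), place distance 1 (alveolar→postalveolar), same voicing; total 1. Next closest is /v/ at distance 2.

ʒ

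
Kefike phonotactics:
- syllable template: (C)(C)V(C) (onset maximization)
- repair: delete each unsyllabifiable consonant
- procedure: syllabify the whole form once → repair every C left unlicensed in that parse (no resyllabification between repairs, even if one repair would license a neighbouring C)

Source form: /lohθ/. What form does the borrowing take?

loh

Under (C)(C)V(C), the unsyllabifiable consonants are /θ/ (at most one coda consonant is licensed; onsets may contain at most 2 consonants).
Each unlicensed consonant is deleted: /θ/.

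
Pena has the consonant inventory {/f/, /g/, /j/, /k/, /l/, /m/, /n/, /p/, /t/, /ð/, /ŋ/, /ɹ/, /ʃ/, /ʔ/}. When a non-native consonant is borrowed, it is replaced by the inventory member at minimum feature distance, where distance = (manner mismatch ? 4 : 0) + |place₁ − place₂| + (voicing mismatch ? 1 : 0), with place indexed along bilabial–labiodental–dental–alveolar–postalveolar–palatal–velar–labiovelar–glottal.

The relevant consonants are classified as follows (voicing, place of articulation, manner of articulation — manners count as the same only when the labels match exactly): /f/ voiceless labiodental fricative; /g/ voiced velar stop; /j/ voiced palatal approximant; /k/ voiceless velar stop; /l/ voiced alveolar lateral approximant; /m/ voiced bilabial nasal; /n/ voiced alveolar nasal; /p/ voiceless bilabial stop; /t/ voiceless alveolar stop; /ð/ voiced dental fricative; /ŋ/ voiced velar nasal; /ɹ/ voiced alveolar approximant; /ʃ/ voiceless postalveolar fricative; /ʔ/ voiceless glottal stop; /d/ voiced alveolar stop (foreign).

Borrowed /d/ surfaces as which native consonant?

t

/t/ is closest: same manner (stop), place distance 0 (alveolar→alveolar), voicing differs (+1); total 1. Next closest is /g/ at distance 3.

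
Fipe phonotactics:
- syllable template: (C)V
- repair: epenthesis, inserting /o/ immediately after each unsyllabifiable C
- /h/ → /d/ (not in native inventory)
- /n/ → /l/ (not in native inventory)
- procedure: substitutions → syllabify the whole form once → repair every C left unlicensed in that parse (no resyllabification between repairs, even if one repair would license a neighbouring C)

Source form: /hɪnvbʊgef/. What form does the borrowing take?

dɪlovobʊgefo

Substitution: /h/ → /d/, /n/ → /l/, giving /dɪlvbʊgef/.
The consonants /l/, /v/, /f/ cannot be parsed into a legal (C)V syllable (no codas are permitted; onsets are limited to one consonant).
Each unlicensed consonant becomes the onset of a new syllable: /l/ → /lo/, /v/ → /vo/, /f/ → /fo/.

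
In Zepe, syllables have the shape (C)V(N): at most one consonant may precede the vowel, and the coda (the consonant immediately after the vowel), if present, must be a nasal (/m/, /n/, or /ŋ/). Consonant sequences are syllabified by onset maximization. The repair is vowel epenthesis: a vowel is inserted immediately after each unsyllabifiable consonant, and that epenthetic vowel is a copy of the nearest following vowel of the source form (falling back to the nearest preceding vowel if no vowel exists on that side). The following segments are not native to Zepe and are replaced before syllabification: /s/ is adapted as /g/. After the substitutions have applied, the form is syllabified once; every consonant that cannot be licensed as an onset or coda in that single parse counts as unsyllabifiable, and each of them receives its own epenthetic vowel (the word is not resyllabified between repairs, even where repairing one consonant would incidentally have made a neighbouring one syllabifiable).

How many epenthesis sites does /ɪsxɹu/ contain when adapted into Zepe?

2

After substitution the input is /ɪgxɹu/.
The unsyllabifiable consonants are /g/, /x/; each receives one epenthetic vowel.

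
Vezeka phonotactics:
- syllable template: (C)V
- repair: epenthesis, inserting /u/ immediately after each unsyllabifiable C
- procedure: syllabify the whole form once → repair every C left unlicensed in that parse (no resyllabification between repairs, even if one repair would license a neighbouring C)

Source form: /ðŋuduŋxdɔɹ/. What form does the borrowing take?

Under (C)V, the unsyllabifiable consonants are /ð/, /ŋ/, /x/, /ɹ/ (no codas are permitted; onsets are limited to one consonant).
Epenthesis after each stranded consonant: /ð/ → /ðu/, /ŋ/ → /ŋu/, /x/ → /xu/, /ɹ/ → /ɹu/.

ðuŋuduŋuxudɔɹu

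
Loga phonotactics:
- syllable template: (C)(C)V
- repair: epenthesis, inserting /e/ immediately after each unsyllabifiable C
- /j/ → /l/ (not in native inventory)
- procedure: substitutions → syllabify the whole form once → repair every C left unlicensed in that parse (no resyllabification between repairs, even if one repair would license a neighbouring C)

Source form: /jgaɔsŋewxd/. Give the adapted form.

Substitution: /j/ → /l/, giving /lgaɔsŋewxd/.
Under (C)(C)V, the unsyllabifiable consonants are /w/, /x/, /d/ (no codas are permitted; onsets may contain at most 2 consonants).
Epenthesis after each stranded consonant: /w/ → /we/, /x/ → /xe/, /d/ → /de/.

lgaɔsŋewexede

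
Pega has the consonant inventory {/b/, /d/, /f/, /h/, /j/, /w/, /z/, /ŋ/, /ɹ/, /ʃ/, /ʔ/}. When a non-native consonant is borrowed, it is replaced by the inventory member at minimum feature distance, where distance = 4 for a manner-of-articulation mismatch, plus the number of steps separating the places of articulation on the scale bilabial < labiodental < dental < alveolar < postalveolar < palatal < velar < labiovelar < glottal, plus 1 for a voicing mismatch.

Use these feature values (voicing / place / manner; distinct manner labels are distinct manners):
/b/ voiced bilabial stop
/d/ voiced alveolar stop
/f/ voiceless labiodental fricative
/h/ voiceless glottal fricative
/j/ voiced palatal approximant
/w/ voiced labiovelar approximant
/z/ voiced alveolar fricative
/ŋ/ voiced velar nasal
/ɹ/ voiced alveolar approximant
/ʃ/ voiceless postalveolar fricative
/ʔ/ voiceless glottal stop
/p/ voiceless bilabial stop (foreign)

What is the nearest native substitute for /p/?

b

/b/ is closest: same manner (stop), place distance 0 (bilabial→bilabial), voicing differs (+1); total 1. Next closest is /d/ at distance 4.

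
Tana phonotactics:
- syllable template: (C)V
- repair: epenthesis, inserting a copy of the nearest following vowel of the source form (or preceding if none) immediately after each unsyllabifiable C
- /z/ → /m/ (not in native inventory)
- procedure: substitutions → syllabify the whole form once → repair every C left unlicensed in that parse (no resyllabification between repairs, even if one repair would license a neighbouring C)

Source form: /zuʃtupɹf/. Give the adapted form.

Substitution: /z/ → /m/, giving /muʃtupɹf/.
Under (C)V, the unsyllabifiable consonants are /ʃ/, /p/, /ɹ/, /f/ (no codas are permitted; onsets are limited to one consonant).
Epenthesis after each stranded consonant: /ʃ/ → /ʃu/, /p/ → /pu/, /ɹ/ → /ɹu/, /f/ → /fu/.

muʃutupuɹufu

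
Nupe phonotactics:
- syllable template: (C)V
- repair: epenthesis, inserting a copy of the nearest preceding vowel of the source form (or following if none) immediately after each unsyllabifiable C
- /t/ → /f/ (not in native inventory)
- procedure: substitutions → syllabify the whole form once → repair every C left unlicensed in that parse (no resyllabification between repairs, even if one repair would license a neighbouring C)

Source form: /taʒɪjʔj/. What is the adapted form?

Substitution: /t/ → /f/, giving /faʒɪjʔj/.
Syllabifying with onset maximization leaves /j/, /ʔ/, /j/ stranded (no codas are permitted; onsets are limited to one consonant).
Each unlicensed consonant becomes the onset of a new syllable: /j/ → /jɪ/, /ʔ/ → /ʔɪ/, /j/ → /jɪ/.

faʒɪjɪʔɪjɪ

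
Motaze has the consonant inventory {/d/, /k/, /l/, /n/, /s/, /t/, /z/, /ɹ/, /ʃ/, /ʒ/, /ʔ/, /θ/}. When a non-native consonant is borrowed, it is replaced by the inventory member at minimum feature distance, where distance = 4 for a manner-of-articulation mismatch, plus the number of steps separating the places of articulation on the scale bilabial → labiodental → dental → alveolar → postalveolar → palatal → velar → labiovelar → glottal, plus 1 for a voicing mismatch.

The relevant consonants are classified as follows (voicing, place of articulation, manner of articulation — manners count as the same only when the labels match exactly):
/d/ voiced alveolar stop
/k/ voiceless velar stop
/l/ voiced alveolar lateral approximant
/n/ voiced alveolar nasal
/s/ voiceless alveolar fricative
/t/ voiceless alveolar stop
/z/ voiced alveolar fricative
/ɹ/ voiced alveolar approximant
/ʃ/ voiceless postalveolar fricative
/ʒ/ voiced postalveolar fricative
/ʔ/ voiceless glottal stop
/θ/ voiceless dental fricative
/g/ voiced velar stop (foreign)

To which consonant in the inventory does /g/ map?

k

/k/ is closest: same manner (stop), place distance 0 (velar→velar), voicing differs (+1); total 1. Next closest is /d/ at distance 3.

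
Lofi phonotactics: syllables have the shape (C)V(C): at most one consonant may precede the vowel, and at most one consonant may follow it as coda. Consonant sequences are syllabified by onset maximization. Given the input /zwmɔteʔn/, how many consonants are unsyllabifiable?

3

The consonants /z/, /w/, /n/ cannot be parsed into a legal (C)V(C) syllable (at most one coda consonant is licensed; onsets are limited to one consonant).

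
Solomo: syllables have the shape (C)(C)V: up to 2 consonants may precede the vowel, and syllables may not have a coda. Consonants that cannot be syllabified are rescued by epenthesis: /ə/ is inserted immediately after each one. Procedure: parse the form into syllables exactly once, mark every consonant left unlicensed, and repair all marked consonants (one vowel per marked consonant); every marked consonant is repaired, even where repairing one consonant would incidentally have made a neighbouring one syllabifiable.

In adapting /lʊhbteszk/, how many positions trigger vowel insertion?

4

The unsyllabifiable consonants are /h/, /s/, /z/, /k/; each receives one epenthetic vowel.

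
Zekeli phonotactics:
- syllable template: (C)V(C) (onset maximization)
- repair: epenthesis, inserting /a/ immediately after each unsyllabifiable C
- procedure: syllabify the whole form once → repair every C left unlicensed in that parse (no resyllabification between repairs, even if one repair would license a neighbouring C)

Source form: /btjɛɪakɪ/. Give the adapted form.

Under (C)V(C), the unsyllabifiable consonants are /b/, /t/ (at most one coda consonant is licensed; onsets are limited to one consonant).
Epenthesis after each stranded consonant: /b/ → /ba/, /t/ → /ta/.

batajɛɪakɪ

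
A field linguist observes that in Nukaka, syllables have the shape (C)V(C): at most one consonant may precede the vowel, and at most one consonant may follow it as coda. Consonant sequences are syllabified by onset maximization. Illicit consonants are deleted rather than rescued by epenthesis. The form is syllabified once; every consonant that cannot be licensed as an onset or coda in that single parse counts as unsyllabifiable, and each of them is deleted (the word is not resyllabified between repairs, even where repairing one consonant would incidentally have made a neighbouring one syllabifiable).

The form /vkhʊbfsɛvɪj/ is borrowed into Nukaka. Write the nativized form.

hʊbsɛvɪj

Syllabifying with onset maximization leaves /v/, /k/, /f/ stranded (at most one coda consonant is licensed; onsets are limited to one consonant).
Each unlicensed consonant is deleted: /v/, /k/, /f/.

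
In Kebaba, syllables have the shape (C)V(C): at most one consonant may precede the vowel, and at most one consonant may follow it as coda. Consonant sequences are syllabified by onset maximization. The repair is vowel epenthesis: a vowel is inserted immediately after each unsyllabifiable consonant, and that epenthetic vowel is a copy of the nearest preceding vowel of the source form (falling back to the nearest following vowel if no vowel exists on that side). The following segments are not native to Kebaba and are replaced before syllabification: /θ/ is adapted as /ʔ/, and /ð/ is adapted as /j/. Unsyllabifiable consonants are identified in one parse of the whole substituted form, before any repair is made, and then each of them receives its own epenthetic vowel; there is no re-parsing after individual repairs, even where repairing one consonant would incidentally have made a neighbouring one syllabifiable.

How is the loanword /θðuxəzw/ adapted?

ʔujuxəzwə

Substitution: /θ/ → /ʔ/, /ð/ → /j/, giving /ʔjuxəzw/.
Under (C)V(C), the unsyllabifiable consonants are /ʔ/, /w/ (at most one coda consonant is licensed; onsets are limited to one consonant).
Inserting the epenthetic vowel yields /ʔ/ → /ʔu/, /w/ → /wə/.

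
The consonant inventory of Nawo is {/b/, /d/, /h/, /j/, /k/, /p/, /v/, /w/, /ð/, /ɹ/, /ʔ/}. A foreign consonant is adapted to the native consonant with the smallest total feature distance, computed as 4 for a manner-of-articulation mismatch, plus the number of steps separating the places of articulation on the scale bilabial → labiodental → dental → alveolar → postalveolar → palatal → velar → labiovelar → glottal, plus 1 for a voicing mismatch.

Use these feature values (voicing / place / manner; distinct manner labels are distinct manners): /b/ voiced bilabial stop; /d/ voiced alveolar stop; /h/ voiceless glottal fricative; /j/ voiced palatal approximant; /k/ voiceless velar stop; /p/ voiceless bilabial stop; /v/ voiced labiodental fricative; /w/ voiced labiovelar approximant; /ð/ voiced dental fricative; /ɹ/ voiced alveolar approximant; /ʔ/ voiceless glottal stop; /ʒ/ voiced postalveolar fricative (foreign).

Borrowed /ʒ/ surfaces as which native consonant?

ð

/ð/ is closest: same manner (fricative), place distance 2 (postalveolar→dental), same voicing; total 2. Next closest is /v/ at distance 3.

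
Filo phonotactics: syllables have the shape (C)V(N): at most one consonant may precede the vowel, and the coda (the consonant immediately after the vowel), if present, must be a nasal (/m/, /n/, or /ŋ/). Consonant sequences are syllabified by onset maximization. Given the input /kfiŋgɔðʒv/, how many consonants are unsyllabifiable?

The consonants /k/, /ð/, /ʒ/, /v/ cannot be parsed into a legal (C)V(N) syllable (only a nasal (/m/, /n/, or /ŋ/) is licensed in coda position; onsets are limited to one consonant).

4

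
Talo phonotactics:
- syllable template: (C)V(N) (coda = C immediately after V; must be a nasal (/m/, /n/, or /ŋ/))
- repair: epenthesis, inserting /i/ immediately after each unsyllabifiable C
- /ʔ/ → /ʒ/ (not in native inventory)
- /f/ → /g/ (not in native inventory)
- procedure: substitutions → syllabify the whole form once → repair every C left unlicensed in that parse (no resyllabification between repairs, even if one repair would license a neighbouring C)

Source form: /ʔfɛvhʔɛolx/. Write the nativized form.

ʒigɛvihiʒɛolixi

Substitution: /ʔ/ → /ʒ/, /f/ → /g/, giving /ʒgɛvhʒɛolx/.
The consonants /ʒ/, /v/, /h/, /l/, /x/ cannot be parsed into a legal (C)V(N) syllable (only a nasal (/m/, /n/, or /ŋ/) is licensed in coda position; onsets are limited to one consonant).
Each unlicensed consonant becomes the onset of a new syllable: /ʒ/ → /ʒi/, /v/ → /vi/, /h/ → /hi/, /l/ → /li/, /x/ → /xi/.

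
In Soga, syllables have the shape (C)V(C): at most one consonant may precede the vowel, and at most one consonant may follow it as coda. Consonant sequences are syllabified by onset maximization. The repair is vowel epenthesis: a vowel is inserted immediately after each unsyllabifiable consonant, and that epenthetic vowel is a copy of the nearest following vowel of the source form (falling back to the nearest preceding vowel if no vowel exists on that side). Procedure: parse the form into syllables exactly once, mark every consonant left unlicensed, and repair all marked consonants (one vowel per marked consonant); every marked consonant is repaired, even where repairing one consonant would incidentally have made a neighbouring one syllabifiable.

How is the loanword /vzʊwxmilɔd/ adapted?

The consonants /v/, /x/ cannot be parsed into a legal (C)V(C) syllable (at most one coda consonant is licensed; onsets are limited to one consonant).
Inserting the epenthetic vowel yields /v/ → /vʊ/, /x/ → /xi/.

vʊzʊwximilɔd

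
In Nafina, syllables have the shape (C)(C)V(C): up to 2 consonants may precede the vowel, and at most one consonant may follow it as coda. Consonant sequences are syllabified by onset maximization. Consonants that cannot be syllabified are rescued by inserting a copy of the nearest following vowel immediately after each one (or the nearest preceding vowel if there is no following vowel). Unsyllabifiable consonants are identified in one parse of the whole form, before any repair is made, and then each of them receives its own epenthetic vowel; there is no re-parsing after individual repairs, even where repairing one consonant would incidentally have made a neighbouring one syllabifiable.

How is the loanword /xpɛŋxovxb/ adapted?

xpɛŋxovxobo

Syllabifying with onset maximization leaves /x/, /b/ stranded (at most one coda consonant is licensed; onsets may contain at most 2 consonants).
Inserting the epenthetic vowel yields /x/ → /xo/, /b/ → /bo/.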